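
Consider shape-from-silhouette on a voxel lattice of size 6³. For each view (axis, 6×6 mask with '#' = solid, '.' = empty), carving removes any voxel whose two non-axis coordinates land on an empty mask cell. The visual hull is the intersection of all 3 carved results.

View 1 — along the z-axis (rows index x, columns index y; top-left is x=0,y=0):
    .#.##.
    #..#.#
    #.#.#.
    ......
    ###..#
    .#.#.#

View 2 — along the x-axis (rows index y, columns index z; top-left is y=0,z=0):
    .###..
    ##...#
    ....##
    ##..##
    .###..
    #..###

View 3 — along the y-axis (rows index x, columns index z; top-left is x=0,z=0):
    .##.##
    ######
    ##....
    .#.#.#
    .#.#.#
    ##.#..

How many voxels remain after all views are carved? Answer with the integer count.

full grid |V| = 216
V1 z: intersect with XY mask (16 set) -- 96 left
V2 x: intersect with YZ mask (19 set) -- 52 left
V3 y: intersect with XZ mask (21 set) -- 33 left

33 voxels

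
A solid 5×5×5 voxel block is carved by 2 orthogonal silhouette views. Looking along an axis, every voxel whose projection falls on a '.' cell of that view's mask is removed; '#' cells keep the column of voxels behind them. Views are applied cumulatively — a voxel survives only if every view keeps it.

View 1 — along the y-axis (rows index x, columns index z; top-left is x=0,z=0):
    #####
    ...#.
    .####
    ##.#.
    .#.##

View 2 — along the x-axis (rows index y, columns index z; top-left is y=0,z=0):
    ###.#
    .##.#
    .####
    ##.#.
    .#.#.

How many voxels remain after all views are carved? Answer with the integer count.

voxel count = 54

initial block: 5^3 = 125
  1. axis=1 (XZ plane), |mask|=16  ⇒  voxels=80
  2. axis=0 (YZ plane), |mask|=16  ⇒  voxels=54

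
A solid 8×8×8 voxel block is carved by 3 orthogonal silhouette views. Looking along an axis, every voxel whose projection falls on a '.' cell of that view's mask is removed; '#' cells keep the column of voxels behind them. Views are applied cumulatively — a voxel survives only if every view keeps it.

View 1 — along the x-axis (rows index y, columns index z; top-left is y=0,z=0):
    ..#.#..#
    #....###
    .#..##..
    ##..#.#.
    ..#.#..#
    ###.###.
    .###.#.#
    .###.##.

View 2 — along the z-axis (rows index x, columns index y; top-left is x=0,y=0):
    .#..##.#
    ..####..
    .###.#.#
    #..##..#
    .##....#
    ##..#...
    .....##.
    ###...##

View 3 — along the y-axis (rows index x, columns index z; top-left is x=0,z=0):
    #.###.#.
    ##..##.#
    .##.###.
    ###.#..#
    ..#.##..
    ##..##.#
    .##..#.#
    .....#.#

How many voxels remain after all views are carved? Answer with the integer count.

before carving: 512 voxels (8×8×8)
carve view 1 (along x, YZ-mask fill 33/64): 264 voxels remain
carve view 2 (along z, XY-mask fill 30/64): 124 voxels remain
carve view 3 (along y, XZ-mask fill 34/64): 77 voxels remain

voxel count = 77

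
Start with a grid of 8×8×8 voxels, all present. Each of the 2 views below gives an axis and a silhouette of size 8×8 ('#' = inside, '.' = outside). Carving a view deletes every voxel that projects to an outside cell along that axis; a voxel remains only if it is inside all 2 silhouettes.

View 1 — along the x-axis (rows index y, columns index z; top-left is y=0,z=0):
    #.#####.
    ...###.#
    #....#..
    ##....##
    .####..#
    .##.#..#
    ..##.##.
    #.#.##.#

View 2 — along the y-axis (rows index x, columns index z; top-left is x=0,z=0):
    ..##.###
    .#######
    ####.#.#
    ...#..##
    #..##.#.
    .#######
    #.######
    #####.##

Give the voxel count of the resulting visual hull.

|visual hull| = 196

start: 8×8×8 = 512 voxels
step 1: project along x, AND mask (34/64) → |grid| = 272
step 2: project along y, AND mask (46/64) → |grid| = 196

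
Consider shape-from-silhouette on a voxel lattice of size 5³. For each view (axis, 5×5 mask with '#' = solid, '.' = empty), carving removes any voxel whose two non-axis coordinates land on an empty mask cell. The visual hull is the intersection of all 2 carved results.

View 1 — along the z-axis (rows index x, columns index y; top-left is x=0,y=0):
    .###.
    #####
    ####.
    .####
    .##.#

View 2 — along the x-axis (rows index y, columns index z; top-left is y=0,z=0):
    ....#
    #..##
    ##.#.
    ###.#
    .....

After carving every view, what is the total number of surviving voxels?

48 voxels

initial block: 5^3 = 125
carve view 1 (along z, XY-mask fill 19/25): 95 voxels remain
carve view 2 (along x, YZ-mask fill 11/25): 48 voxels remain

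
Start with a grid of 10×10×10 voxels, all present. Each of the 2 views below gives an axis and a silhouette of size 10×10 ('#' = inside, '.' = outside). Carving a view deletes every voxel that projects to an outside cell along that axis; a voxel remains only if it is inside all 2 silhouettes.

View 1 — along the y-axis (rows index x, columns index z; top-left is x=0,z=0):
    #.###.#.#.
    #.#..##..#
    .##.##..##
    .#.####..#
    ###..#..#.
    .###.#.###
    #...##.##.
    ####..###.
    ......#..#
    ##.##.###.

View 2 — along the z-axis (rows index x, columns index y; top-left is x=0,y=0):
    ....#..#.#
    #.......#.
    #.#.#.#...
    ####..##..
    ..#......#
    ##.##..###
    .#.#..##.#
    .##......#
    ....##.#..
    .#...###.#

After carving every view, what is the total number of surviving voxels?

full grid |V| = 1000
  1. axis=1 (XZ plane), |mask|=56  ⇒  voxels=560
  2. axis=2 (XY plane), |mask|=40  ⇒  voxels=234

remaining voxels: 234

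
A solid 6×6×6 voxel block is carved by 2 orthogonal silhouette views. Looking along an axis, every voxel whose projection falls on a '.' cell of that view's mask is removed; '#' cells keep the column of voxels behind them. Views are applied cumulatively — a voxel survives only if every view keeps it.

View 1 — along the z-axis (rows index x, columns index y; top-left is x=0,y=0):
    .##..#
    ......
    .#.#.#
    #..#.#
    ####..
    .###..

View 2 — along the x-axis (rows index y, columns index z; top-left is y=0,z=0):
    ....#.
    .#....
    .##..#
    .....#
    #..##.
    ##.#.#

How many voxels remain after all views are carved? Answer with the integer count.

|visual hull| = 31

initial block: 6^3 = 216
step 1: project along z, AND mask (16/36) → |grid| = 96
step 2: project along x, AND mask (13/36) → |grid| = 31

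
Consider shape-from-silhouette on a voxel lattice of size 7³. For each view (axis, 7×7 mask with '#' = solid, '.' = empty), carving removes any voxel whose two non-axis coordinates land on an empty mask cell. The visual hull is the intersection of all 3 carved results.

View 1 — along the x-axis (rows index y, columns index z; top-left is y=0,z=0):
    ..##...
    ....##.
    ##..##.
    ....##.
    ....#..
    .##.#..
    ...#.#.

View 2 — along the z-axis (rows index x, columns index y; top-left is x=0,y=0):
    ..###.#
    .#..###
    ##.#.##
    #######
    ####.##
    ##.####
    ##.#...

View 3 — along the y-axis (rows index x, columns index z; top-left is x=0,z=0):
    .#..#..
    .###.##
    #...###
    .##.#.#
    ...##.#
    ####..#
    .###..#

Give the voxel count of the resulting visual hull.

start: 7×7×7 = 343 voxels
V1 x: intersect with YZ mask (16 set) -- 112 left
V2 z: intersect with XY mask (35 set) -- 77 left
V3 y: intersect with XZ mask (27 set) -- 37 left

37 voxels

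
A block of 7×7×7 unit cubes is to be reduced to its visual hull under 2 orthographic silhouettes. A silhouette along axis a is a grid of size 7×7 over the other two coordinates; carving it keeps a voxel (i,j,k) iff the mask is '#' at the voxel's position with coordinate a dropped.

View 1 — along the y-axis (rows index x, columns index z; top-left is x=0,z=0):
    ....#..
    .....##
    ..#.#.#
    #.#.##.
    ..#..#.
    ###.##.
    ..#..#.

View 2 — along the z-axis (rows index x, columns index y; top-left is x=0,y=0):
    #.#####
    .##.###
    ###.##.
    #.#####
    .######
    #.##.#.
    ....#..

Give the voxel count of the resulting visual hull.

initial block: 7^3 = 343
  1. axis=1 (XZ plane), |mask|=19  ⇒  voxels=133
  2. axis=2 (XY plane), |mask|=33  ⇒  voxels=89

89 voxels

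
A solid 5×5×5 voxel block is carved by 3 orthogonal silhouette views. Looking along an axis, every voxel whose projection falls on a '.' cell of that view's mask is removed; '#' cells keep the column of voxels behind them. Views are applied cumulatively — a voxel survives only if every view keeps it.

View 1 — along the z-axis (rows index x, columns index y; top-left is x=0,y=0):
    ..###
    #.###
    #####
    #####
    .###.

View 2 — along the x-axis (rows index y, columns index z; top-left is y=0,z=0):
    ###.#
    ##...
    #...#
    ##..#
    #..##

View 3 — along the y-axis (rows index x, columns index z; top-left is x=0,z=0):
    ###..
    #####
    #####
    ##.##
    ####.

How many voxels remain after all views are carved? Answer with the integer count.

full grid |V| = 125
carve view 1 (along z, XY-mask fill 20/25): 100 voxels remain
carve view 2 (along x, YZ-mask fill 14/25): 55 voxels remain
carve view 3 (along y, XZ-mask fill 21/25): 48 voxels remain

48 voxels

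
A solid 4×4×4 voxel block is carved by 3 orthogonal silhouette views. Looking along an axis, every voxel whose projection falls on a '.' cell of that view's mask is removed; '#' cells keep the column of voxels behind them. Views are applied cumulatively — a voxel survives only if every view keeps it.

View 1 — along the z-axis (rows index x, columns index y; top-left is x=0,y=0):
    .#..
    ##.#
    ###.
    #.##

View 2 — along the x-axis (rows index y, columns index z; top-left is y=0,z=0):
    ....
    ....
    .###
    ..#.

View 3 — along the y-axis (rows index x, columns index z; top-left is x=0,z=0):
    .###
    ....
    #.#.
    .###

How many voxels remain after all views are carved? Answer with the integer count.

5 voxels

full grid |V| = 64
  1. axis=2 (XY plane), |mask|=10  ⇒  voxels=40
  2. axis=0 (YZ plane), |mask|=4  ⇒  voxels=8
  3. axis=1 (XZ plane), |mask|=8  ⇒  voxels=5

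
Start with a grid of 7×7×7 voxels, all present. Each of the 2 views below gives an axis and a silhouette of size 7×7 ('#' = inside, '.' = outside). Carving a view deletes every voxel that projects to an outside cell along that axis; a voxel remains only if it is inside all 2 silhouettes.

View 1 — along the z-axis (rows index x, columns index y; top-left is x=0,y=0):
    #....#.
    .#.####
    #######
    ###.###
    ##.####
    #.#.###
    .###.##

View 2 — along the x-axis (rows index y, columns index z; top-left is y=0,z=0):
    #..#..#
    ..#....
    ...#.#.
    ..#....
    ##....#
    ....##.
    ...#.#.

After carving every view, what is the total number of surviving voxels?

voxel count = 73

start: 7×7×7 = 343 voxels
carve view 1 (along z, XY-mask fill 36/49): 252 voxels remain
carve view 2 (along x, YZ-mask fill 14/49): 73 voxels remain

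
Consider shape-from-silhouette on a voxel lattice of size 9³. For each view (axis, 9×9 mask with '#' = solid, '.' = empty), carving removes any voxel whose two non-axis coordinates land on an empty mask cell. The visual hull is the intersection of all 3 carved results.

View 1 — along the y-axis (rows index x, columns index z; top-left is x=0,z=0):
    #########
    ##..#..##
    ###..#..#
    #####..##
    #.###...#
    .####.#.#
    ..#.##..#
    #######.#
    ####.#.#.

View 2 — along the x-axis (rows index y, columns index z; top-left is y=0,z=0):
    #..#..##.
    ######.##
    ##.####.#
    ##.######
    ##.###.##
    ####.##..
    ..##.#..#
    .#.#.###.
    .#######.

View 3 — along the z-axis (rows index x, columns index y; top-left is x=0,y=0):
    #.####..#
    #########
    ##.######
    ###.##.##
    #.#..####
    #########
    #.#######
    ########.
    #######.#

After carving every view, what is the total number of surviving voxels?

start: 9×9×9 = 729 voxels
after view 1 [y-axis, 55 of 81 cells solid] → remaining = 495
after view 2 [x-axis, 56 of 81 cells solid] → remaining = 334
after view 3 [z-axis, 69 of 81 cells solid] → remaining = 277

remaining voxels: 277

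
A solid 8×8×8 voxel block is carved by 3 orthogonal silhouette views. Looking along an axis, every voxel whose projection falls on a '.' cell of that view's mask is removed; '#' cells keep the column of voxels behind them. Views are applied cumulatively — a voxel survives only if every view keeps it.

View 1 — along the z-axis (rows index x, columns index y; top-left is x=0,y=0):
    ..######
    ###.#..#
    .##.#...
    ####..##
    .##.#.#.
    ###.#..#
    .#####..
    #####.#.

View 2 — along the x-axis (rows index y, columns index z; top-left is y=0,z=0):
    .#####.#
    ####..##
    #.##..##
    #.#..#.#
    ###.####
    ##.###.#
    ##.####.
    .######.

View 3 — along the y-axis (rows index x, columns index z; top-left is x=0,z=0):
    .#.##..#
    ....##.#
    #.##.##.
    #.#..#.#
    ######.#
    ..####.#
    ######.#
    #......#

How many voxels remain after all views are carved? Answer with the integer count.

initial block: 8^3 = 512
  1. axis=2 (XY plane), |mask|=40  ⇒  voxels=320
  2. axis=0 (YZ plane), |mask|=46  ⇒  voxels=231
  3. axis=1 (XZ plane), |mask|=37  ⇒  voxels=129

129 voxels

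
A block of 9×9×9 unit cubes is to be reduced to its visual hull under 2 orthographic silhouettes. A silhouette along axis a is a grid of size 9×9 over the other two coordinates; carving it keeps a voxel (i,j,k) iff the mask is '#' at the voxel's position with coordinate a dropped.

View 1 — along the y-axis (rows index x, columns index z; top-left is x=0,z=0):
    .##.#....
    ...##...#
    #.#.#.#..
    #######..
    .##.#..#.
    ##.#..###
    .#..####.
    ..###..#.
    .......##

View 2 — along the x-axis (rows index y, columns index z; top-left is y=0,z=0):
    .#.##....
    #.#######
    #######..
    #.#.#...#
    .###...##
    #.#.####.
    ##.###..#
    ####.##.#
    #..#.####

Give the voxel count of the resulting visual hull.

before carving: 729 voxels (9×9×9)
V1 y: intersect with XZ mask (38 set) -- 342 left
V2 x: intersect with YZ mask (52 set) -- 216 left

216 voxels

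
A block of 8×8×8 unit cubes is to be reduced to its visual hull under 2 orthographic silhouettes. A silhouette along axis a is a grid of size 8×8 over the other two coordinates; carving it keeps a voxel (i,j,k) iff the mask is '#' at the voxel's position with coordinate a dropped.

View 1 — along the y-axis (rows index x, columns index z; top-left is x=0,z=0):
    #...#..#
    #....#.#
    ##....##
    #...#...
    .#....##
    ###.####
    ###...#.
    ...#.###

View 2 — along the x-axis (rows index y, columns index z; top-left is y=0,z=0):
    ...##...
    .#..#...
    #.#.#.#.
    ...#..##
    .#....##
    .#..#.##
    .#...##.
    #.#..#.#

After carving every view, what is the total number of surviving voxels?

full grid |V| = 512
  1. axis=1 (XZ plane), |mask|=30  ⇒  voxels=240
  2. axis=0 (YZ plane), |mask|=25  ⇒  voxels=101

101 voxels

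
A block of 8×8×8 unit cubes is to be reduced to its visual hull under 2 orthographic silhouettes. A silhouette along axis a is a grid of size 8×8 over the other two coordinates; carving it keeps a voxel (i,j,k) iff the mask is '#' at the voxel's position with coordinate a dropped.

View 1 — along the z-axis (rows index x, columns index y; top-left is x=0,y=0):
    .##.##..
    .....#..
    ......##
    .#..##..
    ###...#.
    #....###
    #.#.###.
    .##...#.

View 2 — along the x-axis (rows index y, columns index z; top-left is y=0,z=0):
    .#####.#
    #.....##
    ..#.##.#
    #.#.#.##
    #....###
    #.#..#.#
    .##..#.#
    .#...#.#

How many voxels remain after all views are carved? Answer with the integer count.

voxel count = 104

initial block: 8^3 = 512
carve view 1 (along z, XY-mask fill 26/64): 208 voxels remain
carve view 2 (along x, YZ-mask fill 33/64): 104 voxels remain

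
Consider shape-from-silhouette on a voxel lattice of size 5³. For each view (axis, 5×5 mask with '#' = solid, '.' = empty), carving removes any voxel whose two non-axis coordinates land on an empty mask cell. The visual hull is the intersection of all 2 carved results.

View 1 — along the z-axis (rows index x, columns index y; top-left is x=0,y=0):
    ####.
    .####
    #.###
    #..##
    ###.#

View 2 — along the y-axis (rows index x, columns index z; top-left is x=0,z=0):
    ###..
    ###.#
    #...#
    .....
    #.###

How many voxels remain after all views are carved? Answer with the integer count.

voxel count = 52

before carving: 125 voxels (5×5×5)
step 1: project along z, AND mask (19/25) → |grid| = 95
step 2: project along y, AND mask (13/25) → |grid| = 52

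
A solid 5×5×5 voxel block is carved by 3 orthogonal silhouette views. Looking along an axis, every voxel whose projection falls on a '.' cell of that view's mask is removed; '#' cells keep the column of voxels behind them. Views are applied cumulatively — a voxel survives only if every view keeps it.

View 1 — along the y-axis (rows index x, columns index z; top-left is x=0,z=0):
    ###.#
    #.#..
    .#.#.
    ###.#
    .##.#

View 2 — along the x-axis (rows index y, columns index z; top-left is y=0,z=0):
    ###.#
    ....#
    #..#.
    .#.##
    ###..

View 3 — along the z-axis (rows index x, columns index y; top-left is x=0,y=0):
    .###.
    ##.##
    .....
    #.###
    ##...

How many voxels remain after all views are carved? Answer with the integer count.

remaining voxels: 22

full grid |V| = 125
step 1: project along y, AND mask (15/25) → |grid| = 75
step 2: project along x, AND mask (13/25) → |grid| = 40
step 3: project along z, AND mask (13/25) → |grid| = 22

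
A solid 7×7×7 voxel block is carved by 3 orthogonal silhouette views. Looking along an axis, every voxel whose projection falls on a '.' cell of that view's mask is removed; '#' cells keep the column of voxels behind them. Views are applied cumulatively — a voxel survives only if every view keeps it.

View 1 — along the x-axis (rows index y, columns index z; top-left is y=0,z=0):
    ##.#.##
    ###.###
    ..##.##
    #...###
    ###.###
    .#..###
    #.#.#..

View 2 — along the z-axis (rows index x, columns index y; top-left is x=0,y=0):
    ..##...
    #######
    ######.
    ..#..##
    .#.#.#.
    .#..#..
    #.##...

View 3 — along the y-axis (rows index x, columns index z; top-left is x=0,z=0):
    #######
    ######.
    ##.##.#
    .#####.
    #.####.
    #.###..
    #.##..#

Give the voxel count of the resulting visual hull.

voxel count = 85

initial block: 7^3 = 343
carve view 1 (along x, YZ-mask fill 32/49): 224 voxels remain
carve view 2 (along z, XY-mask fill 26/49): 119 voxels remain
carve view 3 (along y, XZ-mask fill 36/49): 85 voxels remain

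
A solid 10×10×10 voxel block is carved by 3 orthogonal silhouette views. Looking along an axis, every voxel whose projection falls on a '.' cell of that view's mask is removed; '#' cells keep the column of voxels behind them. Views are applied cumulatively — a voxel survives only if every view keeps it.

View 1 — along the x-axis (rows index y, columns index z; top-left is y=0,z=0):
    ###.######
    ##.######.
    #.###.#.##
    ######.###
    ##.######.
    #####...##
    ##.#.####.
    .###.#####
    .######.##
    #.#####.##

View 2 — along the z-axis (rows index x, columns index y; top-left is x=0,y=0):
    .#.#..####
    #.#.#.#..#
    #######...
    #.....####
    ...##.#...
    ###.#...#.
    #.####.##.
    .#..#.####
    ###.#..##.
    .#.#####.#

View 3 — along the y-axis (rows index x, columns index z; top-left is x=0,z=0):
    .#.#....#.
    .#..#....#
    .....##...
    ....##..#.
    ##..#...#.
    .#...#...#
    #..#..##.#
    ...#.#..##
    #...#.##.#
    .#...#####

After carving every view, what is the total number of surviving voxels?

start: 10×10×10 = 1000 voxels
after view 1 [x-axis, 79 of 100 cells solid] → remaining = 790
after view 2 [z-axis, 57 of 100 cells solid] → remaining = 452
after view 3 [y-axis, 38 of 100 cells solid] → remaining = 175

remaining voxels: 175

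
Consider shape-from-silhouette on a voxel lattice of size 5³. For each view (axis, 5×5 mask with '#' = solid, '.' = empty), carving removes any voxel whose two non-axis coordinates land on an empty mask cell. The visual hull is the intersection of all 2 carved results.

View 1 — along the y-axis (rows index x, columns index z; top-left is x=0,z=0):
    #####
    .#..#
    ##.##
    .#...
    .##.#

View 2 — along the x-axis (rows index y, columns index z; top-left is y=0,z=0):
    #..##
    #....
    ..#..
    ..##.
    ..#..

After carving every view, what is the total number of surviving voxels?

initial block: 5^3 = 125
  1. axis=1 (XZ plane), |mask|=15  ⇒  voxels=75
  2. axis=0 (YZ plane), |mask|=8  ⇒  voxels=18

18 voxels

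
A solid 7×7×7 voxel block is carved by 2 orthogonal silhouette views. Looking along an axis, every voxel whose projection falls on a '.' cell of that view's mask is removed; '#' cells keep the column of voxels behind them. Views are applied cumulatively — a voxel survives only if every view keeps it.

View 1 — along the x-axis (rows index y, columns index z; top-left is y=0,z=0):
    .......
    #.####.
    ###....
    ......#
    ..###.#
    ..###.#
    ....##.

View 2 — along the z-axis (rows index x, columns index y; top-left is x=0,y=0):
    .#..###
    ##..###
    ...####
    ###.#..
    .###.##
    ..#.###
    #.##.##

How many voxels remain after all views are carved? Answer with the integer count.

before carving: 343 voxels (7×7×7)
after view 1 [x-axis, 19 of 49 cells solid] → remaining = 133
after view 2 [z-axis, 31 of 49 cells solid] → remaining = 91

voxel count = 91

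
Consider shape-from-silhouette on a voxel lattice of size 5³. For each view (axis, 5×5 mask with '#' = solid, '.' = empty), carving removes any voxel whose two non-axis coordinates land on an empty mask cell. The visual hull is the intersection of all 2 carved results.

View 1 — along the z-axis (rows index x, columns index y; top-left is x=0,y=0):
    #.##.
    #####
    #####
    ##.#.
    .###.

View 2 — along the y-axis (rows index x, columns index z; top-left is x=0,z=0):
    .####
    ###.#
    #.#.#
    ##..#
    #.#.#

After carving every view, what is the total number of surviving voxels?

65 voxels

initial block: 5^3 = 125
[1] z-view keeps 19 columns → grid now 95
[2] y-view keeps 17 columns → grid now 65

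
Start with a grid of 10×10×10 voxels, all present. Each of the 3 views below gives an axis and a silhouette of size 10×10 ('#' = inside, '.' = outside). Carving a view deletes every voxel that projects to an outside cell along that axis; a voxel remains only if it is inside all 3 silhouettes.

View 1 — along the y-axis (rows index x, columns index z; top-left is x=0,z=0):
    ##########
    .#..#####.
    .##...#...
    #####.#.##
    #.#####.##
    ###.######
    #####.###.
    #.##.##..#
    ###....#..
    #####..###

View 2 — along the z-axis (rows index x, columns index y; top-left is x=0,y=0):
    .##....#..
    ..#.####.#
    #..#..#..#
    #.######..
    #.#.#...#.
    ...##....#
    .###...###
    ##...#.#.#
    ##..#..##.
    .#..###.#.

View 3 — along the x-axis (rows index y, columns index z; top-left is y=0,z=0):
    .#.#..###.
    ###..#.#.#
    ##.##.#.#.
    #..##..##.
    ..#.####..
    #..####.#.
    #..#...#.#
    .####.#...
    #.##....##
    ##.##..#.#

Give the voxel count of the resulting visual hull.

start: 10×10×10 = 1000 voxels
[1] y-view keeps 70 columns → grid now 700
[2] z-view keeps 48 columns → grid now 331
[3] x-view keeps 53 columns → grid now 178

remaining voxels: 178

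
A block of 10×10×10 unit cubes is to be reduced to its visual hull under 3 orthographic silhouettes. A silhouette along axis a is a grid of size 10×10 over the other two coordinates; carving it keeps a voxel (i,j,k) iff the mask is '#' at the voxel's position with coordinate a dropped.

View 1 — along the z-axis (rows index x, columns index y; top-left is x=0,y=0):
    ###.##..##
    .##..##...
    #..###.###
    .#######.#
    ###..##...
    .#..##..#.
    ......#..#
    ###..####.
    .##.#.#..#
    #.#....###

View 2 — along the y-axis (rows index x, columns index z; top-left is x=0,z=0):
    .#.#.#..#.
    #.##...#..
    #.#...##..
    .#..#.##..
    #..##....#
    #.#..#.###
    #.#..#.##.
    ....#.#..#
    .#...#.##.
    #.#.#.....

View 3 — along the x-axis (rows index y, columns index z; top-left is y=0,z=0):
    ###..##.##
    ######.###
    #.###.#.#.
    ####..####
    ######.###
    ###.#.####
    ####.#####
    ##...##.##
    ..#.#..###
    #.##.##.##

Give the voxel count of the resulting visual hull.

start: 10×10×10 = 1000 voxels
step 1: project along z, AND mask (54/100) → |grid| = 540
step 2: project along y, AND mask (41/100) → |grid| = 214
step 3: project along x, AND mask (74/100) → |grid| = 160

160 voxels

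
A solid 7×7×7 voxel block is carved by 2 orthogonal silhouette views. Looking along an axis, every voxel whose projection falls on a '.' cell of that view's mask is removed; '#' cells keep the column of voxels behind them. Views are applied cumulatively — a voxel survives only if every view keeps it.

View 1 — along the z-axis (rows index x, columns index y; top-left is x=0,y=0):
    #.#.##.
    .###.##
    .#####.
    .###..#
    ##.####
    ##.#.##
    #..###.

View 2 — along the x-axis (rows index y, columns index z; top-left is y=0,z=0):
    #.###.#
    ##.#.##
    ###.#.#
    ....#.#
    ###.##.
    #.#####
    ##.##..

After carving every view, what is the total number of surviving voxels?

start: 7×7×7 = 343 voxels
  1. axis=2 (XY plane), |mask|=33  ⇒  voxels=231
  2. axis=0 (YZ plane), |mask|=32  ⇒  voxels=149

remaining voxels: 149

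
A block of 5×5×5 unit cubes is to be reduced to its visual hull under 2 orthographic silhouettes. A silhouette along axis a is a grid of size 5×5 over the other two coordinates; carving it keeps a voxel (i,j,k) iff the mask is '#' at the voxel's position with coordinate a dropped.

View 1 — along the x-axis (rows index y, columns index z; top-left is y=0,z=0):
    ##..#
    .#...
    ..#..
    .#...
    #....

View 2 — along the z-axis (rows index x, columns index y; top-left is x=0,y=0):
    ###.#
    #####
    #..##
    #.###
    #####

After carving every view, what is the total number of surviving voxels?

voxel count = 31

before carving: 125 voxels (5×5×5)
  1. axis=0 (YZ plane), |mask|=7  ⇒  voxels=35
  2. axis=2 (XY plane), |mask|=21  ⇒  voxels=31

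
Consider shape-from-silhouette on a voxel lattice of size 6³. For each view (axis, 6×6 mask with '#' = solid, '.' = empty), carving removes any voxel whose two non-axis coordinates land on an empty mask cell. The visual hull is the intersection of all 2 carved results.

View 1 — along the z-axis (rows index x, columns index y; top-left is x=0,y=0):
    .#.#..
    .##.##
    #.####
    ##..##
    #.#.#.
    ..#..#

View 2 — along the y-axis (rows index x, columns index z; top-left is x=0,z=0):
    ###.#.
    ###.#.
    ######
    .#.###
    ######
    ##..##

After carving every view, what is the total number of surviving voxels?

96 voxels

initial block: 6^3 = 216
after view 1 [z-axis, 20 of 36 cells solid] → remaining = 120
after view 2 [y-axis, 28 of 36 cells solid] → remaining = 96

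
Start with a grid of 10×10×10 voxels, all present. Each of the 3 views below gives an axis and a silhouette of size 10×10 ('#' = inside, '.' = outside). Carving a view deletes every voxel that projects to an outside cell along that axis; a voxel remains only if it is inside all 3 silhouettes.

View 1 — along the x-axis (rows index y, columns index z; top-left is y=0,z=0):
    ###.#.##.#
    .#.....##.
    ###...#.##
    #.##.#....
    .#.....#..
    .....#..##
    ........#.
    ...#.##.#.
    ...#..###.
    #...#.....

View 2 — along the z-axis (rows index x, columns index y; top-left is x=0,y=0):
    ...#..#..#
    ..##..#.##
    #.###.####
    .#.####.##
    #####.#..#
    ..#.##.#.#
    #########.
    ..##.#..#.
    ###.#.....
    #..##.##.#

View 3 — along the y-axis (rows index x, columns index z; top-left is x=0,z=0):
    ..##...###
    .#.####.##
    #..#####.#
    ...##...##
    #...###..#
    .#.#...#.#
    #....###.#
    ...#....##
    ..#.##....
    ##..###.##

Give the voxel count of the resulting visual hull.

initial block: 10^3 = 1000
step 1: project along x, AND mask (36/100) → |grid| = 360
step 2: project along z, AND mask (58/100) → |grid| = 204
step 3: project along y, AND mask (50/100) → |grid| = 100

remaining voxels: 100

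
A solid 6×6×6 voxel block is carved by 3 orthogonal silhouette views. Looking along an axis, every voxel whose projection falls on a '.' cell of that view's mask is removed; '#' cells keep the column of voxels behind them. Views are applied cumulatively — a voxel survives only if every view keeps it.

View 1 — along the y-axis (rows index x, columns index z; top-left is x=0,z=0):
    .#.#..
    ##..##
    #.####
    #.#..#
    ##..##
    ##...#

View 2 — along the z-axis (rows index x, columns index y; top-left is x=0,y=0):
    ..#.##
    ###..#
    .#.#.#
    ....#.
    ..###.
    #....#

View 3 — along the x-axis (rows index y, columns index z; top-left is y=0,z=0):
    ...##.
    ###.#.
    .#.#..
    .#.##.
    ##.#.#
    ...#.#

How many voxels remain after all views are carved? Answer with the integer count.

before carving: 216 voxels (6×6×6)
step 1: project along y, AND mask (21/36) → |grid| = 126
step 2: project along z, AND mask (16/36) → |grid| = 58
step 3: project along x, AND mask (17/36) → |grid| = 27

27 voxels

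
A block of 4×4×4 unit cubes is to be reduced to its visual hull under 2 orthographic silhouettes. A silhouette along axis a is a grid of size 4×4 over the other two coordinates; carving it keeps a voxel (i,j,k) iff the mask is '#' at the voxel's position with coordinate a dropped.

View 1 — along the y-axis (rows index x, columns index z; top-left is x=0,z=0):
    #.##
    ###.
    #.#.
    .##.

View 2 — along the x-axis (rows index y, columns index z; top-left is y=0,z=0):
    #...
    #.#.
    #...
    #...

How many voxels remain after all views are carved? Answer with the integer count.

initial block: 4^3 = 64
carve view 1 (along y, XZ-mask fill 10/16): 40 voxels remain
carve view 2 (along x, YZ-mask fill 5/16): 16 voxels remain

16 voxels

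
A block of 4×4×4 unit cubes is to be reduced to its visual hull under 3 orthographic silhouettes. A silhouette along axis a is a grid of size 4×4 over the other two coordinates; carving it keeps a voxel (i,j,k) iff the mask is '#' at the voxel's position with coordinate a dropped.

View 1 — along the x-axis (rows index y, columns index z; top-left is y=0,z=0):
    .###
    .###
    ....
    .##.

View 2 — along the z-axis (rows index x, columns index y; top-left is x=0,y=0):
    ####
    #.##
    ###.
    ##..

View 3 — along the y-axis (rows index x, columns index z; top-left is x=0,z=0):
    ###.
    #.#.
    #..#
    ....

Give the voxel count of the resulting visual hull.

initial block: 4^3 = 64
carve view 1 (along x, YZ-mask fill 8/16): 32 voxels remain
carve view 2 (along z, XY-mask fill 12/16): 25 voxels remain
carve view 3 (along y, XZ-mask fill 7/16): 10 voxels remain

10 voxels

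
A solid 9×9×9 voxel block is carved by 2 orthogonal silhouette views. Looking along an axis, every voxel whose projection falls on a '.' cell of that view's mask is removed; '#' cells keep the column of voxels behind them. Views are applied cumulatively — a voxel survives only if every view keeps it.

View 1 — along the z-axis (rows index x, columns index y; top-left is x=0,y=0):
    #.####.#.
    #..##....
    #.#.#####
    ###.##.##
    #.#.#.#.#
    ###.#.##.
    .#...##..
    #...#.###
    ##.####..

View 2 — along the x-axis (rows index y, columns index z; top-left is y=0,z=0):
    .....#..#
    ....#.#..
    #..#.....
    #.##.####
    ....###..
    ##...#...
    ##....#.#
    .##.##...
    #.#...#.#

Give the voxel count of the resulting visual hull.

start: 9×9×9 = 729 voxels
step 1: project along z, AND mask (48/81) → |grid| = 432
step 2: project along x, AND mask (31/81) → |grid| = 154

|visual hull| = 154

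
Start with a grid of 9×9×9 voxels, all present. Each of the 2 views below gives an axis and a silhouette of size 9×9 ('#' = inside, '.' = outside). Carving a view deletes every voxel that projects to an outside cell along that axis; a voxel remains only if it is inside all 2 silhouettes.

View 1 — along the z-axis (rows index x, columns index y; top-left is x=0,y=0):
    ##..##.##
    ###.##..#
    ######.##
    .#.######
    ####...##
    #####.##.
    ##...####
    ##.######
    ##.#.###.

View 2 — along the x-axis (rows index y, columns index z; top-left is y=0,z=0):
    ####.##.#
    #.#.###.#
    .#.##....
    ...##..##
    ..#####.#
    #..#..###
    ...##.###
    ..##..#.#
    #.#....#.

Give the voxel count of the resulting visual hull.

remaining voxels: 295

before carving: 729 voxels (9×9×9)
after view 1 [z-axis, 60 of 81 cells solid] → remaining = 540
after view 2 [x-axis, 43 of 81 cells solid] → remaining = 295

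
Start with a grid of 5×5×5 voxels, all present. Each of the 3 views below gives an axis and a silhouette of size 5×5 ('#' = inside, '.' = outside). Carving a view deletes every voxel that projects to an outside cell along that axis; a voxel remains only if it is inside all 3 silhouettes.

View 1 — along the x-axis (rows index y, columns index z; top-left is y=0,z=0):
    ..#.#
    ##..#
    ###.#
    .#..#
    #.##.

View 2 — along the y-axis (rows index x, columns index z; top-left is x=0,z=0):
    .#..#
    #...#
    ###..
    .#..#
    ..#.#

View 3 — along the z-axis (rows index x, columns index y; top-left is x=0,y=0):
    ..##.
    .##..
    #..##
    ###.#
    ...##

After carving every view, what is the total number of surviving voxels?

start: 5×5×5 = 125 voxels
after view 1 [x-axis, 14 of 25 cells solid] → remaining = 70
after view 2 [y-axis, 11 of 25 cells solid] → remaining = 37
after view 3 [z-axis, 13 of 25 cells solid] → remaining = 19

voxel count = 19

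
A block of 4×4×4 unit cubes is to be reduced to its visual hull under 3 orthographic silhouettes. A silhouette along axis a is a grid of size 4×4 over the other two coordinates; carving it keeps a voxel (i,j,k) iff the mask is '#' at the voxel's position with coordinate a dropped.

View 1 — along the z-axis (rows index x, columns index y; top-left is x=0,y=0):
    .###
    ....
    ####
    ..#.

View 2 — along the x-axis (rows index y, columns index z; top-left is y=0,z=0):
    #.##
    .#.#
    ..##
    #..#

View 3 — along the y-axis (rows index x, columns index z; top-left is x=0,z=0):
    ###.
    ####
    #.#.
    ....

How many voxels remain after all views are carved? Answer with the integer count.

before carving: 64 voxels (4×4×4)
step 1: project along z, AND mask (8/16) → |grid| = 32
step 2: project along x, AND mask (9/16) → |grid| = 17
step 3: project along y, AND mask (9/16) → |grid| = 7

|visual hull| = 7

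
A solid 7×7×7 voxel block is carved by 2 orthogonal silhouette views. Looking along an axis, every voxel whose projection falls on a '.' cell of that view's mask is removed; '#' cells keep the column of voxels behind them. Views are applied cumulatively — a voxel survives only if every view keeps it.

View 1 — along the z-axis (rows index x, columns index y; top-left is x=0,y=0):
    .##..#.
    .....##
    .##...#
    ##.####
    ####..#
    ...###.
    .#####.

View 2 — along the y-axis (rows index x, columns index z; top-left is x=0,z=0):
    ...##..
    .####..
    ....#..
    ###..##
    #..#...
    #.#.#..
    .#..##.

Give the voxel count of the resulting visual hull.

81 voxels

start: 7×7×7 = 343 voxels
carve view 1 (along z, XY-mask fill 27/49): 189 voxels remain
carve view 2 (along y, XZ-mask fill 20/49): 81 voxels remain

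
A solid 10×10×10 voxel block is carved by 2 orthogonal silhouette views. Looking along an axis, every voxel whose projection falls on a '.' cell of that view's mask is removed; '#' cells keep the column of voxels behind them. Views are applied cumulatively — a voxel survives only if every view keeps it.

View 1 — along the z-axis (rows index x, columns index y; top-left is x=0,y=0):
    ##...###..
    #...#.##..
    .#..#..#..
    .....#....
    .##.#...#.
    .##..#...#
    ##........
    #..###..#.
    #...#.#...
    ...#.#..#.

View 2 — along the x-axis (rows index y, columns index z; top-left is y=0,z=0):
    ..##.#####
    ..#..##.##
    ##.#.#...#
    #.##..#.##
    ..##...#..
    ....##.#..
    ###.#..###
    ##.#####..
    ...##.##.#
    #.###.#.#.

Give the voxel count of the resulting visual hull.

full grid |V| = 1000
after view 1 [z-axis, 34 of 100 cells solid] → remaining = 340
after view 2 [x-axis, 54 of 100 cells solid] → remaining = 175

|visual hull| = 175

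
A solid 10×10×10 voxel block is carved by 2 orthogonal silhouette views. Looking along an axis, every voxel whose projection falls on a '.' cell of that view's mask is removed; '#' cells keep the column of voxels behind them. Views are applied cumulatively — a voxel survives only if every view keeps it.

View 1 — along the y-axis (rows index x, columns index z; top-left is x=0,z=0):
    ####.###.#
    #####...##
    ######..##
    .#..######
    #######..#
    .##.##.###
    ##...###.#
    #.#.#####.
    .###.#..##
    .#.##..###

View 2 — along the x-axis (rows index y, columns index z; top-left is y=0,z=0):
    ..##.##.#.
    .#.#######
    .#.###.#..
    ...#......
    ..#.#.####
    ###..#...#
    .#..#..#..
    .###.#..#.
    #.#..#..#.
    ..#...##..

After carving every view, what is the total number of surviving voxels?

remaining voxels: 317

initial block: 10^3 = 1000
  1. axis=1 (XZ plane), |mask|=70  ⇒  voxels=700
  2. axis=0 (YZ plane), |mask|=45  ⇒  voxels=317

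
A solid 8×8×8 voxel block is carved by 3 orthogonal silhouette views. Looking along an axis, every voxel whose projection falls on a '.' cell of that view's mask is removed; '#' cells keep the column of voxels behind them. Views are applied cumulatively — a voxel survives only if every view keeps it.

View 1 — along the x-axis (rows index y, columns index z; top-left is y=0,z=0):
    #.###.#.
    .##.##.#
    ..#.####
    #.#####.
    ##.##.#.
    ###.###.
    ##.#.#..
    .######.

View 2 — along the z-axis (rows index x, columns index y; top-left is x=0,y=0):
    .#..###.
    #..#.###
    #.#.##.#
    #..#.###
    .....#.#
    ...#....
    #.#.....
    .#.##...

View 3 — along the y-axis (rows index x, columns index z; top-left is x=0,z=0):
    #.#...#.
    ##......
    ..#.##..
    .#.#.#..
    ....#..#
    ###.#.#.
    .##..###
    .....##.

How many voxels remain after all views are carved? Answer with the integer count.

initial block: 8^3 = 512
[1] x-view keeps 42 columns → grid now 336
[2] z-view keeps 27 columns → grid now 145
[3] y-view keeps 25 columns → grid now 53

|visual hull| = 53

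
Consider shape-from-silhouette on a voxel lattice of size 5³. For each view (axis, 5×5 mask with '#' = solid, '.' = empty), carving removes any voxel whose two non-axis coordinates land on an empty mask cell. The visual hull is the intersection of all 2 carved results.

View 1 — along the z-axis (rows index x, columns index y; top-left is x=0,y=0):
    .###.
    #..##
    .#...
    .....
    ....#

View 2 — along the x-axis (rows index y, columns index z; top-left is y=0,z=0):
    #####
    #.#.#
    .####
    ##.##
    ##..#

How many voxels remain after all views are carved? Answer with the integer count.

voxel count = 29

full grid |V| = 125
step 1: project along z, AND mask (8/25) → |grid| = 40
step 2: project along x, AND mask (19/25) → |grid| = 29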